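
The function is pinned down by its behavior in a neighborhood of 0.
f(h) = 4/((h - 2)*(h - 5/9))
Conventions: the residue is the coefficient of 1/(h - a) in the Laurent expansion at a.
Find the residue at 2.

The residue is 36/13.

At the order-1 pole 2 set g(h) = (h - (2))*f(h) = 4/(h - 5/9).
Simple pole: residue = g(a) at a = 2, which is 36/13.


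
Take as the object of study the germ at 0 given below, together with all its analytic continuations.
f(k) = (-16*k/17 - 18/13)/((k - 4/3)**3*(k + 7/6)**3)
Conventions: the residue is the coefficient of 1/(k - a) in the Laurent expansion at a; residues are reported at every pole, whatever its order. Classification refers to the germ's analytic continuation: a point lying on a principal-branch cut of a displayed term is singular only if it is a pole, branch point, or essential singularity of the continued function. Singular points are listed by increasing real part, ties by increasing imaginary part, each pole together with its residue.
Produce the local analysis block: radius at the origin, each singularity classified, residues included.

Denominator factor (k - 4/3)^3: pole of order 3 at 4/3, modulus 4/3.
Denominator factor (k + 7/6)^3: pole of order 3 at -7/6, modulus 7/6.
The radius of convergence is the smallest modulus among the singular points: 7/6.
At the order-3 pole -7/6 set g(k) = (k - (-7/6))^3*f(k) = (-16*k/17 - 18/13)/(k - 4/3)**3.
Order-3 pole: residue = g''(a)/2; g''(-7/6) = 24832/138125, so the residue is 12416/138125.
At the order-3 pole 4/3 set g(k) = (k - (4/3))^3*f(k) = (-16*k/17 - 18/13)/(k + 7/6)**3.
Order-3 pole: residue = g''(a)/2; g''(4/3) = -24832/138125, so the residue is -12416/138125.
List the singular points by increasing real part (a conjugate pair: the negative imaginary part first).

Radius of convergence at 0: 7/6.
At -7/6: a pole of order 3; residue 12416/138125.
At 4/3: a pole of order 3; residue -12416/138125.


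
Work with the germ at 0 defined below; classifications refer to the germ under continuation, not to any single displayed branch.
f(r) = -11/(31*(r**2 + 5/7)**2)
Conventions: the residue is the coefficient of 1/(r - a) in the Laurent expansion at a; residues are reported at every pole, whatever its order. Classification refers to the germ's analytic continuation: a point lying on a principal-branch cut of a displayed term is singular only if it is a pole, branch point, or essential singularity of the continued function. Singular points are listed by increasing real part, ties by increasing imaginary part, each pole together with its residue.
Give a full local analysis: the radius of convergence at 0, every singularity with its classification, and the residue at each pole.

Radius of convergence at 0: (1/7)*sqrt(35).
At -((1/7)*sqrt(35))*i: a pole of order 2; residue -((77/3100)*sqrt(35))*i.
At ((1/7)*sqrt(35))*i: a pole of order 2; residue ((77/3100)*sqrt(35))*i.

Denominator factor (r**2 + 5/7)^2: discriminant -20/7, complex-conjugate roots ((1/7)*sqrt(35))*i and -((1/7)*sqrt(35))*i; poles of order 2, moduli (1/7)*sqrt(35) and (1/7)*sqrt(35).
The radius of convergence is the smallest modulus among the singular points: (1/7)*sqrt(35).
The factor r**2 + 5/7 splits as (r - a)(r - a') with a = -((1/7)*sqrt(35))*i, a' = ((1/7)*sqrt(35))*i. At the order-2 pole a set g(r) = (r - a)^2*f(r) = [-11/31] / (r - a')^2.
Order-2 pole: residue = g'(a); g'(-((1/7)*sqrt(35))*i) = -((77/3100)*sqrt(35))*i, so the residue is -((77/3100)*sqrt(35))*i.
The factor r**2 + 5/7 splits as (r - a)(r - a') with a = ((1/7)*sqrt(35))*i, a' = -((1/7)*sqrt(35))*i. At the order-2 pole a set g(r) = (r - a)^2*f(r) = [-11/31] / (r - a')^2.
Order-2 pole: residue = g'(a); g'(((1/7)*sqrt(35))*i) = ((77/3100)*sqrt(35))*i, so the residue is ((77/3100)*sqrt(35))*i.
List the singular points by increasing real part (a conjugate pair: the negative imaginary part first).


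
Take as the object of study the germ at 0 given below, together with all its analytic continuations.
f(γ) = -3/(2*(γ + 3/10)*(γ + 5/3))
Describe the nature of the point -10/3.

Denominator factors: γ + 3/10 = -91/30 at γ = -10/3; γ + 5/3 = -5/3 at γ = -10/3 — none vanishes.
So the germ continues analytically to -10/3.

The point is a regular point.


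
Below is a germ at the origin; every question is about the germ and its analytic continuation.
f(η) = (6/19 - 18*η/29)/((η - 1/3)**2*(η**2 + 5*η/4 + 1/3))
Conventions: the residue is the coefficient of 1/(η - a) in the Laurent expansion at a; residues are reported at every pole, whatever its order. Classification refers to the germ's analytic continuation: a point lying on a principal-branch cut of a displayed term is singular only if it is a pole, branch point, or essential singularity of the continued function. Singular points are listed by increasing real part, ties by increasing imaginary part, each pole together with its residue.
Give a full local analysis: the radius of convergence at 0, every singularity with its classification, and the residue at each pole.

Denominator factor (η**2 + 5*η/4 + 1/3): discriminant 11/48, real irrational roots -5/8 + (1/24)*sqrt(33) and -5/8 - (1/24)*sqrt(33); poles of order 1, moduli 5/8 - (1/24)*sqrt(33) and 5/8 + (1/24)*sqrt(33).
Denominator factor (η - 1/3)^2: pole of order 2 at 1/3, modulus 1/3.
The radius of convergence is the smallest modulus among the singular points: 1/3.
The factor η**2 + 5*η/4 + 1/3 splits as (η - a)(η - a') with a = -5/8 - (1/24)*sqrt(33), a' = -5/8 + (1/24)*sqrt(33). At the order-1 pole a set g(η) = (η - a)*f(η) = [(6/19 - 18*η/29)/(η - 1/3)**2] / (η - a').
Simple pole: residue = g(a) at a = -5/8 - (1/24)*sqrt(33), which is 265356/529511 - (160596/529511)*sqrt(33).
The factor η**2 + 5*η/4 + 1/3 splits as (η - a)(η - a') with a = -5/8 + (1/24)*sqrt(33), a' = -5/8 - (1/24)*sqrt(33). At the order-1 pole a set g(η) = (η - a)*f(η) = [(6/19 - 18*η/29)/(η - 1/3)**2] / (η - a').
Simple pole: residue = g(a) at a = -5/8 + (1/24)*sqrt(33), which is 265356/529511 + (160596/529511)*sqrt(33).
At the order-2 pole 1/3 set g(η) = (η - (1/3))^2*f(η) = (6/19 - 18*η/29)/(η**2 + 5*η/4 + 1/3).
Order-2 pole: residue = g'(a); g'(1/3) = -530712/529511, so the residue is -530712/529511.
List the singular points by increasing real part (a conjugate pair: the negative imaginary part first).

Radius of convergence at 0: 1/3.
At -5/8 - (1/24)*sqrt(33): a pole of order 1; residue 265356/529511 - (160596/529511)*sqrt(33).
At -5/8 + (1/24)*sqrt(33): a pole of order 1; residue 265356/529511 + (160596/529511)*sqrt(33).
At 1/3: a pole of order 2; residue -530712/529511.


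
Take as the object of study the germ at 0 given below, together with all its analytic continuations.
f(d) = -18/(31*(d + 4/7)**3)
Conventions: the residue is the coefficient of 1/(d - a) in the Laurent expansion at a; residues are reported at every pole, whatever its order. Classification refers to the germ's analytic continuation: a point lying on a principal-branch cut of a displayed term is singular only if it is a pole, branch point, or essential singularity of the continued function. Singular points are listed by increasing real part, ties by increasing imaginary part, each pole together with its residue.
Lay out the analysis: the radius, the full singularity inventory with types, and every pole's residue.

Radius of convergence at 0: 4/7.
At -4/7: a pole of order 3; residue 0.

Denominator factor (d + 4/7)^3: pole of order 3 at -4/7, modulus 4/7.
The radius of convergence is the smallest modulus among the singular points: 4/7.
At the order-3 pole -4/7 set g(d) = (d - (-4/7))^3*f(d) = -18/31.
Order-3 pole: residue = g''(a)/2; g''(-4/7) = 0, so the residue is 0.


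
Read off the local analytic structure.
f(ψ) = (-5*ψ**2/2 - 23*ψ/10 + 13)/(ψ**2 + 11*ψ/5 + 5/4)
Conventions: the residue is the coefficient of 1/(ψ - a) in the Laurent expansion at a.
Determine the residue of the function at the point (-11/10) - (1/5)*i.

The factor ψ**2 + 11*ψ/5 + 5/4 splits as (ψ - a)(ψ - a') with a = (-11/10) - (1/5)*i, a' = (-11/10) + (1/5)*i. At the order-1 pole a set g(ψ) = (ψ - a)*f(ψ) = [-5*ψ**2/2 - 23*ψ/10 + 13] / (ψ - a').
Simple pole: residue = g(a) at a = (-11/10) - (1/5)*i, which is (8/5) + (2521/80)*i.

The residue is (8/5) + (2521/80)*i.


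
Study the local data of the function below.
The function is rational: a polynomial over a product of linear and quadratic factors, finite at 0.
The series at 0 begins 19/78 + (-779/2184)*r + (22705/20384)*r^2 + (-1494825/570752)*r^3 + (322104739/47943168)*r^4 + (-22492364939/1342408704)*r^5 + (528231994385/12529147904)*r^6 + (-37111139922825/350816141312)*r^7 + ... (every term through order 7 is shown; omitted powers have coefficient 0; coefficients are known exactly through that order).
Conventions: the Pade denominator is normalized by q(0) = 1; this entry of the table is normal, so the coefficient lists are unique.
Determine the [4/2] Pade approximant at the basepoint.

Taylor coefficients needed (read off): a_0 = 19/78, a_1 = -779/2184, a_2 = 22705/20384, a_3 = -1494825/570752, a_4 = 322104739/47943168, a_5 = -22492364939/1342408704, a_6 = 528231994385/12529147904.
Write the denominator as Q(r) = 1 + q1*r + q2*r^2. Requiring Q*f - P = O(r^7) with deg P <= 4 kills the coefficients of r^5..r^6 in Q*f:
  r^5: a_5 + q1*a_4 + q2*a_3 = 0, i.e. -22492364939/1342408704 + (322104739/47943168)*q1 + (-1494825/570752)*q2 = 0.
  r^6: a_6 + q1*a_5 + q2*a_4 = 0, i.e. 528231994385/12529147904 + (-22492364939/1342408704)*q1 + (322104739/47943168)*q2 = 0.
Solving this linear system: q1 = 155896289/91013692, q2 = -4144213/2068493.
The numerator is Q*f truncated at degree 4: P0 = a_0 = 19/78; P1 = a_1 + q1*a_0 = 196840/3250489; P2 = a_2 + q1*a_1 + q2*a_0 = 628425/42256357; P3 = a_3 + q1*a_2 + q2*a_1 = 443156/126769071; P4 = a_4 + q1*a_3 + q2*a_2 = 91238/126769071.

The Pade approximant has numerator coefficients [19/78, 196840/3250489, 628425/42256357, 443156/126769071, 91238/126769071]; denominator coefficients [1, 155896289/91013692, -4144213/2068493].


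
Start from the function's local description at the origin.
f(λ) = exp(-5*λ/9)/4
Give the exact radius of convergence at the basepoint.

The radius of convergence is infinite.

The factor exp(-5*λ/9) is entire and contributes no finite singular point.
The polynomial part has no poles.
No finite singular points: the Taylor series at 0 converges everywhere.


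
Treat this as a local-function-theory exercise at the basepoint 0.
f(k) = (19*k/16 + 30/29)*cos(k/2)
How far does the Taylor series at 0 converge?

The factor cos(k/2) is entire and contributes no finite singular point.
The polynomial part has no poles.
No finite singular points: the Taylor series at 0 converges everywhere.

The radius of convergence is infinite.


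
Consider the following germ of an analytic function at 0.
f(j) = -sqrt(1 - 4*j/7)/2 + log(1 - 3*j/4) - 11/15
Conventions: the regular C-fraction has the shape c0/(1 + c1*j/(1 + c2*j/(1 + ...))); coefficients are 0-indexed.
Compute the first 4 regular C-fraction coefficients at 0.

The regular C-fraction coefficients are [-37/30, -255/518, 2207/35224, 1255447/2101064].

Taylor coefficients (expand at 0): a_0 = -37/30, a_1 = -17/28, a_2 = -409/1568, a_3 = -2959/21952.
c0 = a_0 = -37/30. Peel one level at a time: if S = 1 + c*j/S' with S'(0) = 1, then c is the j-coefficient of S and S' = c*j/(S - 1).
S_1 = c0/f = 1 + (-255/518)*j + (33105/1073296)*j^2 + ...; c1 = -255/518.
S_2 = c1*j/(S_1 - 1) = 1 + (2207/35224)*j + (-33931/906304)*j^2 + ...; c2 = 2207/35224.
S_3 = c2*j/(S_2 - 1) = 1 + (1255447/2101064)*j + ...; c3 = 1255447/2101064.


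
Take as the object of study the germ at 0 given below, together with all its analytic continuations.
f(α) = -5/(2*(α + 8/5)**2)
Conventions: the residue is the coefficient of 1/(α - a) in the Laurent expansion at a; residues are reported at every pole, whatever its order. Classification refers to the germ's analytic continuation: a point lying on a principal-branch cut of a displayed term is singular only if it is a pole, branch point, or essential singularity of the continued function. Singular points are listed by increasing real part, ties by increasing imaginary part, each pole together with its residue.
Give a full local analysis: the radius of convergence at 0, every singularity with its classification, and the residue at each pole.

Denominator factor (α + 8/5)^2: pole of order 2 at -8/5, modulus 8/5.
The radius of convergence is the smallest modulus among the singular points: 8/5.
At the order-2 pole -8/5 set g(α) = (α - (-8/5))^2*f(α) = -5/2.
Order-2 pole: residue = g'(a); g'(-8/5) = 0, so the residue is 0.

Radius of convergence at 0: 8/5.
At -8/5: a pole of order 2; residue 0.


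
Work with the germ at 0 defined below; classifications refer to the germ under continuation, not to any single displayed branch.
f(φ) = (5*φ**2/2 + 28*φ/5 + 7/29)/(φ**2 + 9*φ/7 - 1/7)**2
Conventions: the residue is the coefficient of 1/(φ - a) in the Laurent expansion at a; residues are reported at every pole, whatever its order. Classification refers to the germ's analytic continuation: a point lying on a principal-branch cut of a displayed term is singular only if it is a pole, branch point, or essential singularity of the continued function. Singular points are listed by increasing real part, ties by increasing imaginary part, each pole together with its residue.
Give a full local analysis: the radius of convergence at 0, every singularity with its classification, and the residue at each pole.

Denominator factor (φ**2 + 9*φ/7 - 1/7)^2: discriminant 109/49, real irrational roots -9/14 + (1/14)*sqrt(109) and -9/14 - (1/14)*sqrt(109); poles of order 2, moduli -9/14 + (1/14)*sqrt(109) and 9/14 + (1/14)*sqrt(109).
The radius of convergence is the smallest modulus among the singular points: -9/14 + (1/14)*sqrt(109).
The factor φ**2 + 9*φ/7 - 1/7 splits as (φ - a)(φ - a') with a = -9/14 - (1/14)*sqrt(109), a' = -9/14 + (1/14)*sqrt(109). At the order-2 pole a set g(φ) = (φ - a)^2*f(φ) = [5*φ**2/2 + 28*φ/5 + 7/29] / (φ - a')^2.
Order-2 pole: residue = g'(a); g'(-9/14 - (1/14)*sqrt(109)) = -(369607/1722745)*sqrt(109), so the residue is -(369607/1722745)*sqrt(109).
The factor φ**2 + 9*φ/7 - 1/7 splits as (φ - a)(φ - a') with a = -9/14 + (1/14)*sqrt(109), a' = -9/14 - (1/14)*sqrt(109). At the order-2 pole a set g(φ) = (φ - a)^2*f(φ) = [5*φ**2/2 + 28*φ/5 + 7/29] / (φ - a')^2.
Order-2 pole: residue = g'(a); g'(-9/14 + (1/14)*sqrt(109)) = (369607/1722745)*sqrt(109), so the residue is (369607/1722745)*sqrt(109).
List the singular points by increasing real part (a conjugate pair: the negative imaginary part first).

Radius of convergence at 0: -9/14 + (1/14)*sqrt(109).
At -9/14 - (1/14)*sqrt(109): a pole of order 2; residue -(369607/1722745)*sqrt(109).
At -9/14 + (1/14)*sqrt(109): a pole of order 2; residue (369607/1722745)*sqrt(109).


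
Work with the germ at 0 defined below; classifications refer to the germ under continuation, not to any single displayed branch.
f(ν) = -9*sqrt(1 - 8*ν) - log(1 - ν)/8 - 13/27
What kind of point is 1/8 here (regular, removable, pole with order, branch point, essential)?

The term (-9)*sqrt(1 - ν/(1/8)) has argument 1 - 1/8/(1/8) = 0 at 1/8: a square-root (algebraic, two-sheeted) branch point; the remaining terms are analytic or single-valued there.

The point is an algebraic (square-root) branch point.


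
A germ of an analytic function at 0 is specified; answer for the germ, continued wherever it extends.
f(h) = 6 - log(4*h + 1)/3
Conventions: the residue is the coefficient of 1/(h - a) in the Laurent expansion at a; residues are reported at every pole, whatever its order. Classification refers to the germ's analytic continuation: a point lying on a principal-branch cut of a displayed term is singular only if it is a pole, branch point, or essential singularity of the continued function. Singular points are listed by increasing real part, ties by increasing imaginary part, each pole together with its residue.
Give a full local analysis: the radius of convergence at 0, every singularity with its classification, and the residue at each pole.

Branch term (-1/3)*log(1 - h/(-1/4)): its argument vanishes at h = -1/4, a logarithmic branch point, modulus 1/4.
The radius of convergence is the smallest modulus among the singular points: 1/4.

Radius of convergence at 0: 1/4.
At -1/4: a logarithmic branch point.


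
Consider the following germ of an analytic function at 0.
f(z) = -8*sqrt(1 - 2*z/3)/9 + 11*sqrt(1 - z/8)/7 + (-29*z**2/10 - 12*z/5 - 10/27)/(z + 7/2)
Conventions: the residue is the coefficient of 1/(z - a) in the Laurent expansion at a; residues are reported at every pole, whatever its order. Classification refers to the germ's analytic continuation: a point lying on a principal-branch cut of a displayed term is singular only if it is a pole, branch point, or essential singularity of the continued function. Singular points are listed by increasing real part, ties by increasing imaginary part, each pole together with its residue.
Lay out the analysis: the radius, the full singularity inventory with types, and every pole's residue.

Radius of convergence at 0: 3/2.
At -7/2: a pole of order 1; residue -5939/216.
At 3/2: an algebraic (square-root) branch point.
At 8: an algebraic (square-root) branch point.

Denominator factor (z + 7/2): pole of order 1 at -7/2, modulus 7/2.
Branch term (-8/9)*sqrt(1 - z/(3/2)): its argument vanishes at z = 3/2, a square-root branch point, modulus 3/2.
Branch term (11/7)*sqrt(1 - z/(8)): its argument vanishes at z = 8, a square-root branch point, modulus 8.
The radius of convergence is the smallest modulus among the singular points: 3/2.
The branch terms are analytic at -7/2 and contribute nothing to the residue; only the rational part matters.
At the order-1 pole -7/2 set g(z) = (z - (-7/2))*(rational part) = -29*z**2/10 - 12*z/5 - 10/27.
Simple pole: residue = g(a) at a = -7/2, which is -5939/216.
List the singular points by increasing real part (a conjugate pair: the negative imaginary part first).


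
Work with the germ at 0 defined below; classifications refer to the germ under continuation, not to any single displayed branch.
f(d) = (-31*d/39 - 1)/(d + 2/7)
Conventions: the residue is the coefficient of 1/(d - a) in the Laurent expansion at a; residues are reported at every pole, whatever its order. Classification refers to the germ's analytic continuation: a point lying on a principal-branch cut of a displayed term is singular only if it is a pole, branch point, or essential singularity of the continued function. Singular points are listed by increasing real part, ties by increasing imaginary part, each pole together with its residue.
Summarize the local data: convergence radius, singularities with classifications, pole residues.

Radius of convergence at 0: 2/7.
At -2/7: a pole of order 1; residue -211/273.

Denominator factor (d + 2/7): pole of order 1 at -2/7, modulus 2/7.
The radius of convergence is the smallest modulus among the singular points: 2/7.
At the order-1 pole -2/7 set g(d) = (d - (-2/7))*f(d) = -31*d/39 - 1.
Simple pole: residue = g(a) at a = -2/7, which is -211/273.


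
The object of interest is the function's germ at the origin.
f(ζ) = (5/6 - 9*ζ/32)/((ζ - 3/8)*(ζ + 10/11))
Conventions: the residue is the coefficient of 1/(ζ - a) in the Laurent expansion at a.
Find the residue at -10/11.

The residue is -575/678.

At the order-1 pole -10/11 set g(ζ) = (ζ - (-10/11))*f(ζ) = (5/6 - 9*ζ/32)/(ζ - 3/8).
Simple pole: residue = g(a) at a = -10/11, which is -575/678.


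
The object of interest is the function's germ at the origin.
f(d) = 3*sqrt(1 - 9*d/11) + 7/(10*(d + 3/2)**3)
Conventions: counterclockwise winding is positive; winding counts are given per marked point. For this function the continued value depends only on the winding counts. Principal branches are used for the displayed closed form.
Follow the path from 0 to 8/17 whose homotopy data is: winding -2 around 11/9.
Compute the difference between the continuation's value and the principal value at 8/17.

The rational part is single-valued and drops out of the difference; each branch term changes only by its own monodromy.
(3)*sqrt(1 - d/(11/9)): winding -2 is even, the square root returns to the same sheet, contribution 0.
Summing the contributions at d = 8/17 gives 0.

Continued minus principal equals 0.


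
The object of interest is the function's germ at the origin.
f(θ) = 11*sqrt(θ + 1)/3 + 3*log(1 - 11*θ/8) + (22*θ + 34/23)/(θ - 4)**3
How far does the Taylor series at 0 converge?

Denominator factor (θ - 4)^3: pole of order 3 at 4, modulus 4.
Branch term (11/3)*sqrt(1 - θ/(-1)): its argument vanishes at θ = -1, a square-root branch point, modulus 1.
Branch term (3)*log(1 - θ/(8/11)): its argument vanishes at θ = 8/11, a logarithmic branch point, modulus 8/11.
The radius of convergence is the smallest modulus among the singular points: 8/11.

The radius of convergence is 8/11.


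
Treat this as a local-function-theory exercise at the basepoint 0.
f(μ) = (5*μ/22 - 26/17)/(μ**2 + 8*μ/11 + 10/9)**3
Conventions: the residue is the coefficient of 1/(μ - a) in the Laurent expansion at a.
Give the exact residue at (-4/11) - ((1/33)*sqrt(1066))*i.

The residue is -((804377871/82372173728)*sqrt(1066))*i.

The factor μ**2 + 8*μ/11 + 10/9 splits as (μ - a)(μ - a') with a = (-4/11) - ((1/33)*sqrt(1066))*i, a' = (-4/11) + ((1/33)*sqrt(1066))*i. At the order-3 pole a set g(μ) = (μ - a)^3*f(μ) = [5*μ/22 - 26/17] / (μ - a')^3.
Order-3 pole: residue = g''(a)/2; g''((-4/11) - ((1/33)*sqrt(1066))*i) = -((804377871/41186086864)*sqrt(1066))*i, so the residue is -((804377871/82372173728)*sqrt(1066))*i.


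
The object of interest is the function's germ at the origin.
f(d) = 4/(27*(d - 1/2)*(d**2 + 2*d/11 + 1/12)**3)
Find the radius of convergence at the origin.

Denominator factor (d**2 + 2*d/11 + 1/12)^3: discriminant -109/363, complex-conjugate roots (-1/11) + ((1/66)*sqrt(327))*i and (-1/11) - ((1/66)*sqrt(327))*i; poles of order 3, moduli (1/6)*sqrt(3) and (1/6)*sqrt(3).
Denominator factor (d - 1/2): pole of order 1 at 1/2, modulus 1/2.
The radius of convergence is the smallest modulus among the singular points: (1/6)*sqrt(3).

The radius of convergence is (1/6)*sqrt(3).


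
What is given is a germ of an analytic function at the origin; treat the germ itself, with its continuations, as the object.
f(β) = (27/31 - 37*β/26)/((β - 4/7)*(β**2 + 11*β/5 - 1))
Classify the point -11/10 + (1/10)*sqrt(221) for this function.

The point is a pole of order 1.

The denominator factor β**2 + 11*β/5 - 1 vanishes at -11/10 + (1/10)*sqrt(221) and appears to the power 1; the numerator there equals 19637/8060 - (37/260)*sqrt(221), nonzero, and no other factor vanishes.
Hence a pole whose order is the multiplicity, 1.


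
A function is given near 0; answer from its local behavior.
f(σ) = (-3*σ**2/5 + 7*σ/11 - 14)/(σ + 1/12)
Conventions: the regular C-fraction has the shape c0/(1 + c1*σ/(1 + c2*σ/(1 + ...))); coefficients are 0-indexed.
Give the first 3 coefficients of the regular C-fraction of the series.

The regular C-fraction coefficients are [-168, 265/22, -8549/204050].

Taylor coefficients (expand at 0): a_0 = -168, a_1 = 22260/11, a_2 = -1335996/55.
c0 = a_0 = -168. Peel one level at a time: if S = 1 + c*σ/S' with S'(0) = 1, then c is the σ-coefficient of S and S' = c*σ/(S - 1).
S_1 = c0/f = 1 + (265/22)*σ + (8549/16940)*σ^2 + ...; c1 = 265/22.
S_2 = c1*σ/(S_1 - 1) = 1 + (-8549/204050)*σ + ...; c2 = -8549/204050.


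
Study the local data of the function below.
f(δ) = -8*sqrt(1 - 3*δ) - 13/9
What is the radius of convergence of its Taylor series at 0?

The radius of convergence is 1/3.

Branch term (-8)*sqrt(1 - δ/(1/3)): its argument vanishes at δ = 1/3, a square-root branch point, modulus 1/3.
The radius of convergence is the smallest modulus among the singular points: 1/3.


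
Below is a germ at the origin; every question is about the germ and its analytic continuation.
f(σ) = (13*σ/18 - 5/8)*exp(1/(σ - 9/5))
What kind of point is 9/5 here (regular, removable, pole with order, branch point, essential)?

The point is an essential singularity.

The exponent 1/(σ - (9/5)) has a pole at 9/5, so exp(1/(σ - (9/5))) takes every nonzero value near it: an essential singularity (not a pole of any order).


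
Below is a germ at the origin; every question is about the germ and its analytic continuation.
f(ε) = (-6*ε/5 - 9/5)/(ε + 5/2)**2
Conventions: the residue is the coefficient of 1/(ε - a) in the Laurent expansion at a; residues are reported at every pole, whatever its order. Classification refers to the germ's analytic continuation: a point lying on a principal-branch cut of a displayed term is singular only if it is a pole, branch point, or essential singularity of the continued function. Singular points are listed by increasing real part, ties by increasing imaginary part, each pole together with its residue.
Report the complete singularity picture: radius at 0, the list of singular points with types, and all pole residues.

Radius of convergence at 0: 5/2.
At -5/2: a pole of order 2; residue -6/5.

Denominator factor (ε + 5/2)^2: pole of order 2 at -5/2, modulus 5/2.
The radius of convergence is the smallest modulus among the singular points: 5/2.
At the order-2 pole -5/2 set g(ε) = (ε - (-5/2))^2*f(ε) = -6*ε/5 - 9/5.
Order-2 pole: residue = g'(a); g'(-5/2) = -6/5, so the residue is -6/5.


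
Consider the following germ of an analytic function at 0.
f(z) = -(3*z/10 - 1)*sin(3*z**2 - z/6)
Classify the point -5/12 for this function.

There is no denominator, hence no pole anywhere.
The factor -sin(3*z**2 - z/6) is entire.
So the germ continues analytically to -5/12.

The point is a regular point.


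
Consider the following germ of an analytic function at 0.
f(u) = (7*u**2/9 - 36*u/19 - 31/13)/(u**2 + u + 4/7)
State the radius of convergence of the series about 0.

Denominator factor (u**2 + u + 4/7): discriminant -9/7, complex-conjugate roots (-1/2) + ((3/14)*sqrt(7))*i and (-1/2) - ((3/14)*sqrt(7))*i; poles of order 1, moduli (2/7)*sqrt(7) and (2/7)*sqrt(7).
The radius of convergence is the smallest modulus among the singular points: (2/7)*sqrt(7).

The radius of convergence is (2/7)*sqrt(7).


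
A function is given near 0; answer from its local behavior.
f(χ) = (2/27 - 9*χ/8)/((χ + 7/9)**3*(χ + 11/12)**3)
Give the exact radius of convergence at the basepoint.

The radius of convergence is 7/9.

Denominator factor (χ + 11/12)^3: pole of order 3 at -11/12, modulus 11/12.
Denominator factor (χ + 7/9)^3: pole of order 3 at -7/9, modulus 7/9.
The radius of convergence is the smallest modulus among the singular points: 7/9.


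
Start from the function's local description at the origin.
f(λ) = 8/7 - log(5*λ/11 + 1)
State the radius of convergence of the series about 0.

The radius of convergence is 11/5.

Branch term (-1)*log(1 - λ/(-11/5)): its argument vanishes at λ = -11/5, a logarithmic branch point, modulus 11/5.
The radius of convergence is the smallest modulus among the singular points: 11/5.


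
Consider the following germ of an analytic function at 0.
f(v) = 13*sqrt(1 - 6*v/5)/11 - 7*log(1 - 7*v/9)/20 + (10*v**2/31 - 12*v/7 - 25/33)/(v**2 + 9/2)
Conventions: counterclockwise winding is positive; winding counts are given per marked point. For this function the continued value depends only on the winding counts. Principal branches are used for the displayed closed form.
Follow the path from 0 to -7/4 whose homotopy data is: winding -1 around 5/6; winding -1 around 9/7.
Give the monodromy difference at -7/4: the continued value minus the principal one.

The rational part is single-valued and drops out of the difference; each branch term changes only by its own monodromy.
(13/11)*sqrt(1 - v/(5/6)): winding -1 is odd, the square root flips sign, contributing -2*(13/11)*sqrt(1 - (-7/4)/(5/6)) = -2*(13/11)*sqrt(31/10) = -(13/55)*sqrt(310).
(-7/20)*log(1 - v/(9/7)): each positive loop around 9/7 adds 2*pi*i to the log, so winding -1 contributes (-7/20)*(-1)*2*pi*i = (7/10)*pi*i.
Summing the contributions at v = -7/4 gives (-(13/55)*sqrt(310)) + ((7/10)*pi)*i.

Continued minus principal equals (-(13/55)*sqrt(310)) + ((7/10)*pi)*i.


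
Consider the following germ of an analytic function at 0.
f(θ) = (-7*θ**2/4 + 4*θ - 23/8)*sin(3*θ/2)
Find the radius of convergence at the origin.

The radius of convergence is infinite.

The factor sin(3*θ/2) is entire and contributes no finite singular point.
The polynomial part has no poles.
No finite singular points: the Taylor series at 0 converges everywhere.


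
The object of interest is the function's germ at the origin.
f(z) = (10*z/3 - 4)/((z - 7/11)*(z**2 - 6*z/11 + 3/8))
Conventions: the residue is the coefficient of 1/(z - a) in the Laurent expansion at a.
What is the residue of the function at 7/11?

At the order-1 pole 7/11 set g(z) = (z - (7/11))*f(z) = (10*z/3 - 4)/(z**2 - 6*z/11 + 3/8).
Simple pole: residue = g(a) at a = 7/11, which is -5456/1257.

The residue is -5456/1257.


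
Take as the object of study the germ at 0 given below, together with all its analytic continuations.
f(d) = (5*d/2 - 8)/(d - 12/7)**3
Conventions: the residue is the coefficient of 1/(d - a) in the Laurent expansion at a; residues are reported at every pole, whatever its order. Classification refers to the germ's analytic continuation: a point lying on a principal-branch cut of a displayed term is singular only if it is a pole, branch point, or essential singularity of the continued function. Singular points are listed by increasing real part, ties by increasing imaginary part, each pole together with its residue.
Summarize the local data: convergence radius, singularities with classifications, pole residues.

Radius of convergence at 0: 12/7.
At 12/7: a pole of order 3; residue 0.

Denominator factor (d - 12/7)^3: pole of order 3 at 12/7, modulus 12/7.
The radius of convergence is the smallest modulus among the singular points: 12/7.
At the order-3 pole 12/7 set g(d) = (d - (12/7))^3*f(d) = 5*d/2 - 8.
Order-3 pole: residue = g''(a)/2; g''(12/7) = 0, so the residue is 0.


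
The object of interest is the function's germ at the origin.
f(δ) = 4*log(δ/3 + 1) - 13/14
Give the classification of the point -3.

The point is a logarithmic branch point.

The term (4)*log(1 - δ/(-3)) has argument 1 - -3/(-3) = 0 at -3: a logarithmic (infinitely-sheeted) branch point; the remaining terms are analytic or single-valued there.


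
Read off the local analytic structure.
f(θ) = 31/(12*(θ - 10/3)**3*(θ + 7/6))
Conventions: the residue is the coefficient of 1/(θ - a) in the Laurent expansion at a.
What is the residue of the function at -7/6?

The residue is -62/2187.

At the order-1 pole -7/6 set g(θ) = (θ - (-7/6))*f(θ) = 31/(12*(θ - 10/3)**3).
Simple pole: residue = g(a) at a = -7/6, which is -62/2187.


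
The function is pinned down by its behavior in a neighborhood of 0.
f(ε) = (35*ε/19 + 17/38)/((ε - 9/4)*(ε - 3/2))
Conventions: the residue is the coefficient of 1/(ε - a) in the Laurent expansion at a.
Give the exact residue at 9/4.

At the order-1 pole 9/4 set g(ε) = (ε - (9/4))*f(ε) = (35*ε/19 + 17/38)/(ε - 3/2).
Simple pole: residue = g(a) at a = 9/4, which is 349/57.

The residue is 349/57.


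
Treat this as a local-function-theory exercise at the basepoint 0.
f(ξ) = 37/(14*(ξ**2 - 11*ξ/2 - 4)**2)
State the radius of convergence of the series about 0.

Denominator factor (ξ**2 - 11*ξ/2 - 4)^2: discriminant 185/4, real irrational roots 11/4 + (1/4)*sqrt(185) and 11/4 - (1/4)*sqrt(185); poles of order 2, moduli 11/4 + (1/4)*sqrt(185) and -11/4 + (1/4)*sqrt(185).
The radius of convergence is the smallest modulus among the singular points: -11/4 + (1/4)*sqrt(185).

The radius of convergence is -11/4 + (1/4)*sqrt(185).


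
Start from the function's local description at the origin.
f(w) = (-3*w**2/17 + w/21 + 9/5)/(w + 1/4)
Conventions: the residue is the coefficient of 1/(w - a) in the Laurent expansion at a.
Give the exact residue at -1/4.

The residue is 50753/28560.

At the order-1 pole -1/4 set g(w) = (w - (-1/4))*f(w) = -3*w**2/17 + w/21 + 9/5.
Simple pole: residue = g(a) at a = -1/4, which is 50753/28560.


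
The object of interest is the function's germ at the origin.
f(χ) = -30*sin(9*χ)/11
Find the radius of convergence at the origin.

The factor sin(9*χ) is entire and contributes no finite singular point.
The polynomial part has no poles.
No finite singular points: the Taylor series at 0 converges everywhere.

The radius of convergence is infinite.


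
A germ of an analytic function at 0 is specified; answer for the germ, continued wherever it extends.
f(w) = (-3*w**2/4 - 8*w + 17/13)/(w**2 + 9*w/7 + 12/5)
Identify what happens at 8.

Denominator factors: w**2 + 9*w/7 + 12/5 = 2684/35 at w = 8 — none vanishes.
So the germ continues analytically to 8.

The point is a regular point.


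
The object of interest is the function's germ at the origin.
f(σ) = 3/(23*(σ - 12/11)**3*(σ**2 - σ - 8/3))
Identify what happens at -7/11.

Denominator factors: σ**2 - σ - 8/3 = -590/363 at σ = -7/11; σ - 12/11 = -19/11 at σ = -7/11 — none vanishes.
So the germ continues analytically to -7/11.

The point is a regular point.


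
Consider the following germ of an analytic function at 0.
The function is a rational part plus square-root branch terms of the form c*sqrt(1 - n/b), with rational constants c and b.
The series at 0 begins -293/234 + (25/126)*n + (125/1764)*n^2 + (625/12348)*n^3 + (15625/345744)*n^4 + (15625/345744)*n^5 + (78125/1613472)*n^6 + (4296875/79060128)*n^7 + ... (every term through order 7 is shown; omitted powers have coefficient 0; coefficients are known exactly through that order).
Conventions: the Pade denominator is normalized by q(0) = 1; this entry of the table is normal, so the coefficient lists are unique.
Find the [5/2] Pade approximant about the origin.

Taylor coefficients needed (read off): a_0 = -293/234, a_1 = 25/126, a_2 = 125/1764, a_3 = 625/12348, a_4 = 15625/345744, a_5 = 15625/345744, a_6 = 78125/1613472, a_7 = 4296875/79060128.
Write the denominator as Q(n) = 1 + q1*n + q2*n^2. Requiring Q*f - P = O(n^8) with deg P <= 5 kills the coefficients of n^6..n^7 in Q*f:
  n^6: a_6 + q1*a_5 + q2*a_4 = 0, i.e. 78125/1613472 + (15625/345744)*q1 + (15625/345744)*q2 = 0.
  n^7: a_7 + q1*a_6 + q2*a_5 = 0, i.e. 4296875/79060128 + (78125/1613472)*q1 + (15625/345744)*q2 = 0.
Solving this linear system: q1 = -90/49, q2 = 75/98.
The numerator is Q*f truncated at degree 5: P0 = a_0 = -293/234; P1 = a_1 + q1*a_0 = 28645/11466; P2 = a_2 + q1*a_1 + q2*a_0 = -100475/80262; P3 = a_3 + q1*a_2 + q2*a_1 = 3125/43218; P4 = a_4 + q1*a_3 + q2*a_2 = 15625/2420208; P5 = a_5 + q1*a_4 + q2*a_3 = 15625/16941456.

The Pade approximant has numerator coefficients [-293/234, 28645/11466, -100475/80262, 3125/43218, 15625/2420208, 15625/16941456]; denominator coefficients [1, -90/49, 75/98].


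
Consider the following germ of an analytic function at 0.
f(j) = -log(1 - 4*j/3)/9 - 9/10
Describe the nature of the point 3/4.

The point is a logarithmic branch point.

The term (-1/9)*log(1 - j/(3/4)) has argument 1 - 3/4/(3/4) = 0 at 3/4: a logarithmic (infinitely-sheeted) branch point; the remaining terms are analytic or single-valued there.


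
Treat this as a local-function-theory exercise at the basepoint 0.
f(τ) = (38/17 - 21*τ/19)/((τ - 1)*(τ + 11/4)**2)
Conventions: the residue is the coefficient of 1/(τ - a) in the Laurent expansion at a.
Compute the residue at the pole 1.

The residue is 1168/14535.

At the order-1 pole 1 set g(τ) = (τ - (1))*f(τ) = (38/17 - 21*τ/19)/(τ + 11/4)**2.
Simple pole: residue = g(a) at a = 1, which is 1168/14535.


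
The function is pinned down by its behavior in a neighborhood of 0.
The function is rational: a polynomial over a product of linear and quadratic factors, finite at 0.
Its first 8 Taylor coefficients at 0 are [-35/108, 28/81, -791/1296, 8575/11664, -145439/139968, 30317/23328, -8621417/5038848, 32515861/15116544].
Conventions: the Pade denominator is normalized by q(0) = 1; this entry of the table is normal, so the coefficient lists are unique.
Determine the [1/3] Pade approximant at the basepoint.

The Pade approximant has numerator coefficients [-35/108, -9359/334692]; denominator coefficients [1, 1191/1033, -8101/12396, -33467/55782].


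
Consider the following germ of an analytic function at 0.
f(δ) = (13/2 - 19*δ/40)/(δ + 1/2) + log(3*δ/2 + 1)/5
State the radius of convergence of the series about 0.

The radius of convergence is 1/2.

Denominator factor (δ + 1/2): pole of order 1 at -1/2, modulus 1/2.
Branch term (1/5)*log(1 - δ/(-2/3)): its argument vanishes at δ = -2/3, a logarithmic branch point, modulus 2/3.
The radius of convergence is the smallest modulus among the singular points: 1/2.


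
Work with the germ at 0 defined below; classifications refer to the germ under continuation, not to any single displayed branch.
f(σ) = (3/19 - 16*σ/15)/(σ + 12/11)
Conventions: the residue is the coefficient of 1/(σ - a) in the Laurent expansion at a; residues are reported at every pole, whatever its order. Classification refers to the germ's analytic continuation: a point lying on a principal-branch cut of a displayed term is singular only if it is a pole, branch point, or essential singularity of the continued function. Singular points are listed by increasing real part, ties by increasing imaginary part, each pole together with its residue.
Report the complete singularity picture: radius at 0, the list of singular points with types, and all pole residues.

Denominator factor (σ + 12/11): pole of order 1 at -12/11, modulus 12/11.
The radius of convergence is the smallest modulus among the singular points: 12/11.
At the order-1 pole -12/11 set g(σ) = (σ - (-12/11))*f(σ) = 3/19 - 16*σ/15.
Simple pole: residue = g(a) at a = -12/11, which is 1381/1045.

Radius of convergence at 0: 12/11.
At -12/11: a pole of order 1; residue 1381/1045.


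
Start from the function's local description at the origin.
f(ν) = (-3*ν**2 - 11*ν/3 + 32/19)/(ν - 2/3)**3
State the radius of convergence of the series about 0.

The radius of convergence is 2/3.

Denominator factor (ν - 2/3)^3: pole of order 3 at 2/3, modulus 2/3.
The radius of convergence is the smallest modulus among the singular points: 2/3.


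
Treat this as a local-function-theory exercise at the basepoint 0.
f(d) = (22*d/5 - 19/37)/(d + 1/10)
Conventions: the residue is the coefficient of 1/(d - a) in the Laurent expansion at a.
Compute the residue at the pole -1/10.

At the order-1 pole -1/10 set g(d) = (d - (-1/10))*f(d) = 22*d/5 - 19/37.
Simple pole: residue = g(a) at a = -1/10, which is -882/925.

The residue is -882/925.


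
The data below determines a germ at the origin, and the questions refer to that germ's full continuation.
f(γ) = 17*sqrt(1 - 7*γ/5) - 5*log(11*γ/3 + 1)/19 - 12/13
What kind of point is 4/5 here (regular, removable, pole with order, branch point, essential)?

There is no denominator, hence no pole anywhere.
Branch term log(1 - γ/(-3/11)): argument at 4/5 is 59/15, nonzero, so 4/5 is not its branch point (a point on a principal cut is still regular for the continued germ).
Branch term sqrt(1 - γ/(5/7)): argument at 4/5 is -3/25, nonzero, so 4/5 is not its branch point (a point on a principal cut is still regular for the continued germ).
So the germ continues analytically to 4/5.

The point is a regular point.


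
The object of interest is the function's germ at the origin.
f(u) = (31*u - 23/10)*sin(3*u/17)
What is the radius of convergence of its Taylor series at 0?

The radius of convergence is infinite.

The factor sin(3*u/17) is entire and contributes no finite singular point.
The polynomial part has no poles.
No finite singular points: the Taylor series at 0 converges everywhere.


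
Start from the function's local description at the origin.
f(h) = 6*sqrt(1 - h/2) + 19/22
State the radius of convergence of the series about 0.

Branch term (6)*sqrt(1 - h/(2)): its argument vanishes at h = 2, a square-root branch point, modulus 2.
The radius of convergence is the smallest modulus among the singular points: 2.

The radius of convergence is 2.
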